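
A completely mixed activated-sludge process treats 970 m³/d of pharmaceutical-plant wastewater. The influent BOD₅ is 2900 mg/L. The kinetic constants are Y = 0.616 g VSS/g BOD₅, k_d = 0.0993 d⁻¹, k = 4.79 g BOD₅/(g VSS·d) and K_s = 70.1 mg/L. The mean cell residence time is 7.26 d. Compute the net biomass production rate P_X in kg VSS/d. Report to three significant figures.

P_X ≈ 1000 kg VSS/d

From the Monod/SRT balance for a CMAS, S = K_s·(1+k_d θ_c)/[θ_c·(Y k − k_d) − 1] = 70.1 × (1 + 0.0993 × 7.26) / [7.26 × (0.616 × 4.79 − 0.0993) − 1] = 120.6 / 19.70 = 6.123 mg/L.
Observed yield with endogenous decay: Y_obs = Y / (1 + k_d·θ_c) = 0.616 / (1 + 0.0993 × 7.26) = 0.616 / 1.721 = 0.3579 g VSS/g BOD₅.
ΔS = 2900 − 6.12 = 2894 mg/L, so the substrate removal rate is 970 × 2894/1000 = 2807 kg BOD₅/d.
P_X = Y_obs · Q(S₀ − S) = 0.3579 × 2807 = 1005 kg VSS/d.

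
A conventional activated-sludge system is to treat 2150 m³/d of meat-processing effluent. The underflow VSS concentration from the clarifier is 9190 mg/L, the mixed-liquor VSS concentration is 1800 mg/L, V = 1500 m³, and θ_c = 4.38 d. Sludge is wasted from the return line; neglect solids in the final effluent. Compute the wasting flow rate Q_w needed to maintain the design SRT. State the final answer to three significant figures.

Q_w = (V·X)/(θ_c X_r) = 1500 × 1800 / (4.38 × 9190) = 67.08 m³/d.

Q_w ≈ 67.1 m³/d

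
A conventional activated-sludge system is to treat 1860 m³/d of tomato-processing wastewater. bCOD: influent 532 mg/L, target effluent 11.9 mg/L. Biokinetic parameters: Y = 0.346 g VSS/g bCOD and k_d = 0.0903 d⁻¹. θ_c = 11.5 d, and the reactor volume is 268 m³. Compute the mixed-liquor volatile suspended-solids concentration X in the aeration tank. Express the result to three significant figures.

X ≈ 7050 mg/L

Solving the biomass balance for X: X = Y Q (S₀−S) θ_c / [V (1+k_d θ_c)] = 0.346 × 1860 × (532 − 11.9) × 11.5 / [268 × (1 + 0.0903 × 11.5)] = 7046 mg/L.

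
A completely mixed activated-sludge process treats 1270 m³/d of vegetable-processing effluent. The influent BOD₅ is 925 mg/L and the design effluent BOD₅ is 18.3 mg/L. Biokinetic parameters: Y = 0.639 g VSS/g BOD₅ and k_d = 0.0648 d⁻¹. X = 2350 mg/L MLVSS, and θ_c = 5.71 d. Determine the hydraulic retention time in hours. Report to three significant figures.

τ ≈ 24.7 h

From the SRT design equation V = Y Q (S₀−S) θ_c / [X (1 + k_d θ_c)] = 0.639 × 1270 × (925 − 18.3) × 5.71 / [2350 × (1 + 0.0648 × 5.71)] = 4.2×10^6 / 3220 = 1305 m³.
HRT = V/Q = 1305 m³ / 1270 m³·d⁻¹ = 1.028 d × 24 = 24.66 h.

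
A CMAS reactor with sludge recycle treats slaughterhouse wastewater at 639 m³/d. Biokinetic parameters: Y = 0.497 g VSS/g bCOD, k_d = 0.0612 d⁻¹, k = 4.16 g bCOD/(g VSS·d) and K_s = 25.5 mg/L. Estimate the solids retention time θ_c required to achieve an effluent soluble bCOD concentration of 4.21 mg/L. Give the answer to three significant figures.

θ_c ≈ 4.31 d

At the target effluent, Y k S/(K_s+S) = 0.497×4.16×4.21/29.71 = 0.2930 d⁻¹.
θ_c = 1/(μ − k_d) = 1/(0.2930 − 0.0612) = 1/0.2318 = 4.315 d.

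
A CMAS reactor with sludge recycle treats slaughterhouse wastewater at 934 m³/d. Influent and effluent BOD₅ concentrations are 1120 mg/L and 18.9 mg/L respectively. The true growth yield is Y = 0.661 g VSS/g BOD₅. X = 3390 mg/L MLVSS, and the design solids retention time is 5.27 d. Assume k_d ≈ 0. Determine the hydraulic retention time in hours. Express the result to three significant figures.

τ ≈ 27.2 h

V·X = Y·Q·ΔS·θ_c gives V = 0.661 × 934 × (1120 − 18.9) × 5.27 / 3390 = 1057 m³.
HRT = V/Q = 1057 m³ / 934 m³·d⁻¹ = 1.131 d × 24 = 27.16 h.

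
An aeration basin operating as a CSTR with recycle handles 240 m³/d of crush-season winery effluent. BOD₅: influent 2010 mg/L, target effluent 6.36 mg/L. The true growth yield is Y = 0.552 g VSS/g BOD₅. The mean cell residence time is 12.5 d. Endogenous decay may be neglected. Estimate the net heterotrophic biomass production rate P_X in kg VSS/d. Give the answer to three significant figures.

With endogenous decay neglected, the observed yield equals the true yield: Y_obs = Y = 0.552 g VSS/g BOD₅.
ΔS = 2010 − 6.36 = 2004 mg/L, so the substrate removal rate is 240 × 2004/1000 = 480.9 kg BOD₅/d.
So the net sludge growth is P_X = 0.5520 × 480.9 = 265.4 kg VSS/d.

P_X ≈ 265 kg VSS/d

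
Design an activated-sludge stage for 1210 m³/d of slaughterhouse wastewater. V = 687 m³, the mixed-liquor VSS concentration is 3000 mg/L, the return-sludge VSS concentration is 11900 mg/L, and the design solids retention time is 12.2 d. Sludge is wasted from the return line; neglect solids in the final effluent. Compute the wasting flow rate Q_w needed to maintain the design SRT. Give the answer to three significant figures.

Q_w ≈ 14.2 m³/d

Wasting from the return line (neglecting effluent solids): Q_w = V·X / (θ_c·X_r) = 687.0 × 3000 / (12.2 × 11900) = 14.20 m³/d.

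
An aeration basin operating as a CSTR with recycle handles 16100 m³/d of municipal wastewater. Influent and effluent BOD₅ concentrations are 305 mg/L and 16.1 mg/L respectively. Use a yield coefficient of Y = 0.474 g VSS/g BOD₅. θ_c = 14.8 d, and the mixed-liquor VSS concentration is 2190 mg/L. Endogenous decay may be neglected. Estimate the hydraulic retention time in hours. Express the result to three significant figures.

τ ≈ 22.2 h

Biomass mass balance (decay neglected): V·X = Y·Q·(S₀ − S)·θ_c, so V = 0.474 × 16100 × (305 − 16.1) × 14.8 / 2190 = 14899 m³.
HRT = V/Q = 14899 m³ / 16100 m³·d⁻¹ = 0.9254 d × 24 = 22.21 h.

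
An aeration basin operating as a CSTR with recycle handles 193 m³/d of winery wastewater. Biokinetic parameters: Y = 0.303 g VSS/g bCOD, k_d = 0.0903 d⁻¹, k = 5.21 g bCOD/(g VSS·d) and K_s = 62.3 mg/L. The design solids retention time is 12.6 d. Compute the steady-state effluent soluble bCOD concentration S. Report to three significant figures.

For a completely mixed reactor with recycle the Lawrence–McCarty relation gives S = K_s·(1 + k_d·θ_c) / [θ_c·(Y·k − k_d) − 1] = 62.3 × (1 + 0.0903 × 12.6) / [12.6 × (0.303 × 5.21 − 0.0903) − 1] = 133.2 / 17.75 = 7.502 mg/L.

S ≈ 7.50 mg/L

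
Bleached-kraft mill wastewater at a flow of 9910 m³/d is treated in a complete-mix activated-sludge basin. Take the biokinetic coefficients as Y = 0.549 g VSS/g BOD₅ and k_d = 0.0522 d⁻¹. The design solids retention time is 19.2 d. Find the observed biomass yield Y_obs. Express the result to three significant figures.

Y_obs = Y / (1 + k_d θ_c) = 0.549 / (1 + 0.0522 × 19.2) = 0.549 / 2.002 = 0.2742.

Y_obs ≈ 0.274 g VSS/g BOD₅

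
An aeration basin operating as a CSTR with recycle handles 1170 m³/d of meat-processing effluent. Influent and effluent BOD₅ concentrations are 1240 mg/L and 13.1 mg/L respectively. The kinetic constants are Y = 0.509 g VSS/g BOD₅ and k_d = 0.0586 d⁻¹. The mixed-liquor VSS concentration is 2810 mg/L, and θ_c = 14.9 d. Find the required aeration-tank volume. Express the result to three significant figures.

V ≈ 2070 m³

From the SRT design equation V = Y Q (S₀−S) θ_c / [X (1 + k_d θ_c)] = 0.509 × 1170 × (1240 − 13.1) × 14.9 / [2810 × (1 + 0.0586 × 14.9)] = 1.09×10^7 / 5264 = 2068 m³.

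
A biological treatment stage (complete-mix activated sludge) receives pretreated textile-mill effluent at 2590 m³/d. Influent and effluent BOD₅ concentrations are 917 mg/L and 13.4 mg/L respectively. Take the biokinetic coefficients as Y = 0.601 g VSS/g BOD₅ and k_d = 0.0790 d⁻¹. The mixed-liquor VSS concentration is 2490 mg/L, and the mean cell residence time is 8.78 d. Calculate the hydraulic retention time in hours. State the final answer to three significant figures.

Rearranging the biomass balance for a CMAS with decay, V = Y·Q·ΔS·θ_c / [X·(1+k_d θ_c)] = 0.601 × 2590 × (917 − 13.4) × 8.78 / [2490 × (1 + 0.0790 × 8.78)] = 1.23×10^7 / 4217 = 2928 m³.
τ = V/Q = 2928/2590 = 1.131 d, or 27.14 h.

τ ≈ 27.1 h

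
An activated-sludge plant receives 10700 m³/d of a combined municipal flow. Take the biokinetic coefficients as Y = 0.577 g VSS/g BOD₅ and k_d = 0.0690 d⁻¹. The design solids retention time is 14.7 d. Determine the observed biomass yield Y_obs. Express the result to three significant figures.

Y_obs ≈ 0.286 g VSS/g BOD₅

Observed yield with endogenous decay: Y_obs = Y / (1 + k_d·θ_c) = 0.577 / (1 + 0.0690 × 14.7) = 0.577 / 2.014 = 0.2865 g VSS/g BOD₅.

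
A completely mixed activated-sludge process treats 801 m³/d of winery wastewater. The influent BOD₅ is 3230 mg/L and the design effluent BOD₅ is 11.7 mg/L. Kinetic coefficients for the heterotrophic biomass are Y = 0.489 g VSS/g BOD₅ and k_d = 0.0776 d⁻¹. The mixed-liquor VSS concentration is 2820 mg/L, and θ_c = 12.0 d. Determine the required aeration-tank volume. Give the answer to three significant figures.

Steady-state biomass mass balance: V·X·(1 + k_d·θ_c) = Y·Q·(S₀ − S)·θ_c, so V = 0.489 × 801 × (3230 − 11.7) × 12.0 / [2820 × (1 + 0.0776 × 12.0)] = 1.51×10^7 / 5446 = 2778 m³.

V ≈ 2780 m³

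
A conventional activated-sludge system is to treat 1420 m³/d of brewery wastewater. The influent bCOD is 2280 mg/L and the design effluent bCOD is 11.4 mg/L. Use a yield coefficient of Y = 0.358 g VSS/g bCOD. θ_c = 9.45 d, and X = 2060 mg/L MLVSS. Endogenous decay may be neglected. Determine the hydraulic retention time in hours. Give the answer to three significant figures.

With k_d = 0 the design equation reduces to V = Y Q (S₀−S) θ_c / X = 0.358 × 1420 × (2280 − 11.4) × 9.45 / 2060 = 5290 m³.
τ = V/Q = 5290/1420 = 3.726 d, or 89.42 h.

τ ≈ 89.4 h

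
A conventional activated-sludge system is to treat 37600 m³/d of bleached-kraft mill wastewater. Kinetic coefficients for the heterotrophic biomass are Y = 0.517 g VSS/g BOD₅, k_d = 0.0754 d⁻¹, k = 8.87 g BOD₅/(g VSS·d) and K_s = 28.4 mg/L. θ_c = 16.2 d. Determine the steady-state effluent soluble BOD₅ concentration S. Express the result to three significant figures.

S ≈ 0.875 mg/L

Effluent substrate depends only on kinetics and SRT: S = K_s(1 + k_d θ_c) / [θ_c(Yk − k_d) − 1] = 28.4 × (1 + 0.0754 × 16.2) / [16.2 × (0.517 × 8.87 − 0.0754) − 1] = 63.09 / 72.07 = 0.8754 mg/L.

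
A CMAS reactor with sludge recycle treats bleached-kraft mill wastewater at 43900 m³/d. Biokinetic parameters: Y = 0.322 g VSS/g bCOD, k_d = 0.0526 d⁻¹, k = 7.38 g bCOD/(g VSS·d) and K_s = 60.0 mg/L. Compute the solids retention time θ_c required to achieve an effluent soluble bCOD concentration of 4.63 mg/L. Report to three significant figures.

Specific growth rate at S = 4.63 mg/L: μ = YkS/(K_s+S) = 0.322·7.38·4.63/(60.0+4.63) = 0.1702 d⁻¹.
Then 1/θ_c = μ − k_d = 0.1702 − 0.0526 = 0.1176 d⁻¹, giving θ_c = 8.501 d.

θ_c ≈ 8.50 d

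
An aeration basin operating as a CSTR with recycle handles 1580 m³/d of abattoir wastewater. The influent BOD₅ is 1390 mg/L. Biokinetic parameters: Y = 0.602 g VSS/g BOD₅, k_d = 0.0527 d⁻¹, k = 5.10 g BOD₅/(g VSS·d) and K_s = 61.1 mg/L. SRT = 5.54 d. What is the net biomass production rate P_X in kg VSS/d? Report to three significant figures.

Effluent substrate depends only on kinetics and SRT: S = K_s(1 + k_d θ_c) / [θ_c(Yk − k_d) − 1] = 61.1 × (1 + 0.0527 × 5.54) / [5.54 × (0.602 × 5.10 − 0.0527) − 1] = 78.94 / 15.72 = 5.023 mg/L.
The observed yield is Y_obs = Y/(1 + k_d·θ_c) = 0.602 / (1 + 0.0527 × 5.54) = 0.602 / 1.292 = 0.4660 g VSS per g BOD₅ removed.
Q·(S₀ − S) = 1580 × (1390 − 5.02) × 10⁻³ = 2188 kg/d removed.
Biomass produced: P_X = Y_obs·Q·ΔS = 0.4660 × 2188 ≈ 1020 kg VSS/d.

P_X ≈ 1020 kg VSS/d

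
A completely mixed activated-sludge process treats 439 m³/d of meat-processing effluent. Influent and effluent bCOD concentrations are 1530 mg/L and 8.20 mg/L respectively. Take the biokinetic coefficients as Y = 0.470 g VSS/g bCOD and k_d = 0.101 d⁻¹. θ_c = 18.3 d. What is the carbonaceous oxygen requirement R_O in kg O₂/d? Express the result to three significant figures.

The observed yield is Y_obs = Y/(1 + k_d·θ_c) = 0.470 / (1 + 0.101 × 18.3) = 0.470 / 2.848 = 0.1650 g VSS per g bCOD removed.
Q·(S₀ − S) = 439 × (1530 − 8.20) × 10⁻³ = 668.1 kg/d removed.
Net sludge production P_X = 0.1650 × 668.1 = 110.2 kg VSS/d.
Carbonaceous O₂ demand = substrate oxidised − cell-mass equivalent = 668.1 − 1.42 × 110.2 = 511.5 kg O₂/d.

R_O ≈ 512 kg O₂/d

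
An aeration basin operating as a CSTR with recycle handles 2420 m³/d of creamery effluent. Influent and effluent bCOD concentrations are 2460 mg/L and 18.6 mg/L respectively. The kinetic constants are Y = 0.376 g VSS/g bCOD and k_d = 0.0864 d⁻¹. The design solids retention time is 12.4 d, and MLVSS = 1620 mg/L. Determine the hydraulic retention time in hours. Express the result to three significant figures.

From the SRT design equation V = Y Q (S₀−S) θ_c / [X (1 + k_d θ_c)] = 0.376 × 2420 × (2460 − 18.6) × 12.4 / [1620 × (1 + 0.0864 × 12.4)] = 2.75×10^7 / 3356 = 8209 m³.
HRT = V/Q = 8209 m³ / 2420 m³·d⁻¹ = 3.392 d × 24 = 81.41 h.

τ ≈ 81.4 h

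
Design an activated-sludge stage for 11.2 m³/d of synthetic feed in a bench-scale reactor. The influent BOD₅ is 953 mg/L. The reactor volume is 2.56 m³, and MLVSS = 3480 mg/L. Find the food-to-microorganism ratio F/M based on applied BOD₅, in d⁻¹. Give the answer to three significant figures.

F/M ≈ 1.20 d⁻¹

F/M = Q·S₀ / (V·X) = 11.2 × 953 / (2.560 × 3480) = 1.198 g BOD₅·(g VSS·d)⁻¹.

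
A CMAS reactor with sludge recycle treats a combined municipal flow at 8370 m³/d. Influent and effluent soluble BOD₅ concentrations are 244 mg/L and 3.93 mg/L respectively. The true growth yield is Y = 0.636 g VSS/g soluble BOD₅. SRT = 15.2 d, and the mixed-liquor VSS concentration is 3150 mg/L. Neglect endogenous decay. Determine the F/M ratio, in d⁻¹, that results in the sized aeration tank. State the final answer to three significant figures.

F/M ≈ 0.105 d⁻¹

V·X = Y·Q·ΔS·θ_c gives V = 0.636 × 8370 × (244 − 3.93) × 15.2 / 3150 = 6167 m³.
F/M = Q·S₀ / (V·X) = 8370 × 244 / (6167 × 3150) = 0.1051 g soluble BOD₅·(g VSS·d)⁻¹.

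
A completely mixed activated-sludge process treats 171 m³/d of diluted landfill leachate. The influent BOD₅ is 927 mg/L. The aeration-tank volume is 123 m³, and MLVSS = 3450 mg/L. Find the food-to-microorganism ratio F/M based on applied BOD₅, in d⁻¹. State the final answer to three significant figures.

Food-to-microorganism ratio F/M = Q S₀ / (V X) = 171 × 927 / (123.0 × 3450) = 0.3736 d⁻¹.

F/M ≈ 0.374 d⁻¹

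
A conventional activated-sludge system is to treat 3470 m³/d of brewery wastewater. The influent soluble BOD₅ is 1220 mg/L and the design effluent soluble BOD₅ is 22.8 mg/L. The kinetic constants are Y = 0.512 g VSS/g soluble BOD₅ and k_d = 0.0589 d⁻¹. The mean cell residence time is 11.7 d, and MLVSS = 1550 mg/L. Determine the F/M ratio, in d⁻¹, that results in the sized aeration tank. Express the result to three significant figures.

F/M ≈ 0.287 d⁻¹

From the SRT design equation V = Y Q (S₀−S) θ_c / [X (1 + k_d θ_c)] = 0.512 × 3470 × (1220 − 22.8) × 11.7 / [1550 × (1 + 0.0589 × 11.7)] = 2.49×10^7 / 2618 = 9505 m³.
F/M = applied load / biomass = Q·S₀/(V·X) = 3470 × 1220 / (9505 × 1550) = 0.2873 d⁻¹.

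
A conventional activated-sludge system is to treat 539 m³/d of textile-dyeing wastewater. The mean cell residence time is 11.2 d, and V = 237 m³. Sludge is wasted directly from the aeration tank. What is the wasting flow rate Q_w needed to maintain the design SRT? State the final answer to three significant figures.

For wasting at MLVSS concentration, Q_w = V/θ_c = 237.0/11.2 = 21.16 m³/d.

Q_w ≈ 21.2 m³/d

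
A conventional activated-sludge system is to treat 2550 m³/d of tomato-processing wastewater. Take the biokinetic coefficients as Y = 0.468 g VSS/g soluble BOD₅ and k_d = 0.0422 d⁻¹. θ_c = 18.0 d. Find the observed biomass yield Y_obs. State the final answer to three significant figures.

Y_obs = Y / (1 + k_d θ_c) = 0.468 / (1 + 0.0422 × 18.0) = 0.468 / 1.760 = 0.2660.

Y_obs ≈ 0.266 g VSS/g soluble BOD₅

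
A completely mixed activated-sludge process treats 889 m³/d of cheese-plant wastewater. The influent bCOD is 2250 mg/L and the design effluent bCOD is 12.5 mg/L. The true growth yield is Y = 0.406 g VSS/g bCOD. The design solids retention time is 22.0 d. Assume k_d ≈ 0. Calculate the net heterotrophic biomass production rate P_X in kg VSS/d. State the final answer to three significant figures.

P_X ≈ 808 kg VSS/d

With endogenous decay neglected, the observed yield equals the true yield: Y_obs = Y = 0.406 g VSS/g bCOD.
Substrate removed = Q·(S₀ − S) = 889 m³/d × (2250 − 12.5) g/m³ = 1.99×10^6 g/d = 1989 kg/d.
So the net sludge growth is P_X = 0.4060 × 1989 = 807.6 kg VSS/d.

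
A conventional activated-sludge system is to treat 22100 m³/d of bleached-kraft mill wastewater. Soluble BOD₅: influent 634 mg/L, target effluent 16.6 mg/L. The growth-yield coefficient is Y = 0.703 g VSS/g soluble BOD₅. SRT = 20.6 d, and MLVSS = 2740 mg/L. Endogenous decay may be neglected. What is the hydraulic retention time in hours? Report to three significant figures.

τ ≈ 78.3 h

With k_d = 0 the design equation reduces to V = Y Q (S₀−S) θ_c / X = 0.703 × 22100 × (634 − 16.6) × 20.6 / 2740 = 72116 m³.
HRT = V/Q = 72116 m³ / 22100 m³·d⁻¹ = 3.263 d × 24 = 78.32 h.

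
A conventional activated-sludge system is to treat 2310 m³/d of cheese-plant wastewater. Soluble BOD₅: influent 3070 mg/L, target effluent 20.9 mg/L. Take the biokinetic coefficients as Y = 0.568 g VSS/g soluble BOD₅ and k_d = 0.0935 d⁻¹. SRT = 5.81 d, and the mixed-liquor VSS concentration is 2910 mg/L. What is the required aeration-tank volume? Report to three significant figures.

V ≈ 5180 m³

From the SRT design equation V = Y Q (S₀−S) θ_c / [X (1 + k_d θ_c)] = 0.568 × 2310 × (3070 − 20.9) × 5.81 / [2910 × (1 + 0.0935 × 5.81)] = 2.32×10^7 / 4491 = 5176 m³.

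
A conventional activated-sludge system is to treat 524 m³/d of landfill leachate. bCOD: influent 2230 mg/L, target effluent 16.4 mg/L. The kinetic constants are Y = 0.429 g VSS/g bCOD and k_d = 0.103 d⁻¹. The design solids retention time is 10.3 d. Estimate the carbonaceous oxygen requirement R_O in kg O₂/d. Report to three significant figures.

R_O ≈ 817 kg O₂/d

Observed yield with endogenous decay: Y_obs = Y / (1 + k_d·θ_c) = 0.429 / (1 + 0.103 × 10.3) = 0.429 / 2.061 = 0.2082 g VSS/g bCOD.
ΔS = 2230 − 16.4 = 2214 mg/L, so the substrate removal rate is 524 × 2214/1000 = 1160 kg bCOD/d.
P_X = Y_obs·Q·(S₀ − S) = 0.2082 × 1160 = 241.5 kg VSS/d.
R_O = Q·ΔS − 1.42 P_X = 1160 − 342.9 = 817.1 kg O₂/d.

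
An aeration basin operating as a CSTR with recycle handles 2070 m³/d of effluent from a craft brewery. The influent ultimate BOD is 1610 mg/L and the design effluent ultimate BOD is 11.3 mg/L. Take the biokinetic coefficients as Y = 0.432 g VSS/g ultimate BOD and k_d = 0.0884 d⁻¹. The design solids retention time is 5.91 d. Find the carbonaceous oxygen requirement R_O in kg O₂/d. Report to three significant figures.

Correct the yield for decay: Y_obs = Y/(1 + k_d θ_c) = 0.432 / (1 + 0.0884 × 5.91) = 0.432 / 1.522 = 0.2838.
Mass of ultimate BOD removed per day: Q(S₀ − S) = 2070 × 1599 g/m³ = 3309 kg/d.
Net sludge production P_X = 0.2838 × 3309 = 939.0 kg VSS/d.
Carbonaceous O₂ demand = substrate oxidised − cell-mass equivalent = 3309 − 1.42 × 939.0 = 1976 kg O₂/d.

R_O ≈ 1980 kg O₂/d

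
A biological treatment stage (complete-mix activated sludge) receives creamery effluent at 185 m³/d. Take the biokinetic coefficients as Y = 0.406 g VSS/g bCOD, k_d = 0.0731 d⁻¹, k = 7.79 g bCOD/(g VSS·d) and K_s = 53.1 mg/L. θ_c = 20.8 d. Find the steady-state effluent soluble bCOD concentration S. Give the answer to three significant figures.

For a completely mixed reactor with recycle the Lawrence–McCarty relation gives S = K_s·(1 + k_d·θ_c) / [θ_c·(Y·k − k_d) − 1] = 53.1 × (1 + 0.0731 × 20.8) / [20.8 × (0.406 × 7.79 − 0.0731) − 1] = 133.8 / 63.26 = 2.116 mg/L.

S ≈ 2.12 mg/L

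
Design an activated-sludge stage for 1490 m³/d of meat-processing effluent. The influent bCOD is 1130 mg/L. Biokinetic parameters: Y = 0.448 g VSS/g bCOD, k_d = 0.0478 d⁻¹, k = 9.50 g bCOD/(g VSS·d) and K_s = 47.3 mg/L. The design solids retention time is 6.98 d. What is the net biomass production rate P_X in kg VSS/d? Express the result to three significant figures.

P_X ≈ 564 kg VSS/d

For a completely mixed reactor with recycle the Lawrence–McCarty relation gives S = K_s·(1 + k_d·θ_c) / [θ_c·(Y·k − k_d) − 1] = 47.3 × (1 + 0.0478 × 6.98) / [6.98 × (0.448 × 9.50 − 0.0478) − 1] = 63.08 / 28.37 = 2.223 mg/L.
Observed yield with endogenous decay: Y_obs = Y / (1 + k_d·θ_c) = 0.448 / (1 + 0.0478 × 6.98) = 0.448 / 1.334 = 0.3359 g VSS/g bCOD.
Substrate removed = Q·(S₀ − S) = 1490 m³/d × (1130 − 2.22) g/m³ = 1.68×10^6 g/d = 1680 kg/d.
P_X = Y_obs · Q(S₀ − S) = 0.3359 × 1680 = 564.5 kg VSS/d.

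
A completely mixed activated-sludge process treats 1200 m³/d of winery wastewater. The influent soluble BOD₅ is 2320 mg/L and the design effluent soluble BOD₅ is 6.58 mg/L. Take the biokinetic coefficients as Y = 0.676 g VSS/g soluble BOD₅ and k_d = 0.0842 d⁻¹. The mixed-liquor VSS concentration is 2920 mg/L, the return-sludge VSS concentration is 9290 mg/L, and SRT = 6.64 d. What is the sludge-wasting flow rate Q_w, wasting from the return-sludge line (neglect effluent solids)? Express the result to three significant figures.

Steady-state biomass mass balance: V·X·(1 + k_d·θ_c) = Y·Q·(S₀ − S)·θ_c, so V = 0.676 × 1200 × (2320 − 6.58) × 6.64 / [2920 × (1 + 0.0842 × 6.64)] = 1.25×10^7 / 4553 = 2737 m³.
Wasting from the return line (neglecting effluent solids): Q_w = V·X / (θ_c·X_r) = 2737 × 2920 / (6.64 × 9290) = 129.6 m³/d.

Q_w ≈ 130 m³/d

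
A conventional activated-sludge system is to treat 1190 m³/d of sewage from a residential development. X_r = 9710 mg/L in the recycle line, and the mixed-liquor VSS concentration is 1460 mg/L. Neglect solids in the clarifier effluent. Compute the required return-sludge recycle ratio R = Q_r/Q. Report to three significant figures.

Solids balance on the clarifier gives (1+R)X = R·X_r, so R = X/(X_r − X) = 1460 / (9710 − 1460) = 0.1770.

R ≈ 0.177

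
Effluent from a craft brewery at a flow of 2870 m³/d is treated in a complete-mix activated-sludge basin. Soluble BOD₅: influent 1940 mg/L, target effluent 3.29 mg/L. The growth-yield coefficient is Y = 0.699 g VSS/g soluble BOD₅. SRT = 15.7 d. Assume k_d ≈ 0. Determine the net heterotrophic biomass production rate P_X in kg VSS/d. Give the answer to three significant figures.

Since k_d ≈ 0, Y_obs = Y = 0.699 g VSS/g soluble BOD₅.
Mass of soluble BOD₅ removed per day: Q(S₀ − S) = 2870 × 1937 g/m³ = 5558 kg/d.
So the net sludge growth is P_X = 0.6990 × 5558 = 3885 kg VSS/d.

P_X ≈ 3890 kg VSS/d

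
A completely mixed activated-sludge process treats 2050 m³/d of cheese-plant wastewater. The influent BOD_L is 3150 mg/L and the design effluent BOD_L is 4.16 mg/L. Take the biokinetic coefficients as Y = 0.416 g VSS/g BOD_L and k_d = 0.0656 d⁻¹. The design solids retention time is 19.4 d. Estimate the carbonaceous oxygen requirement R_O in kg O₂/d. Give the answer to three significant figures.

Observed yield with endogenous decay: Y_obs = Y / (1 + k_d·θ_c) = 0.416 / (1 + 0.0656 × 19.4) = 0.416 / 2.273 = 0.1830 g VSS/g BOD_L.
Q·(S₀ − S) = 2050 × (3150 − 4.16) × 10⁻³ = 6449 kg/d removed.
Biomass synthesised: P_X = Y_obs × 6449 = 1180 kg VSS/d.
R_O = Q·(S₀ − S) − 1.42·P_X = 6449 − 1.42 × 1180 = 4773 kg O₂/d.

R_O ≈ 4770 kg O₂/d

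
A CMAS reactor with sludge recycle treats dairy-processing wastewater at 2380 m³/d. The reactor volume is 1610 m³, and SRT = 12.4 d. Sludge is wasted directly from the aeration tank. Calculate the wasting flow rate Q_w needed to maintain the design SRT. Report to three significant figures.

For wasting at MLVSS concentration, Q_w = V/θ_c = 1610/12.4 = 129.8 m³/d.

Q_w ≈ 130 m³/d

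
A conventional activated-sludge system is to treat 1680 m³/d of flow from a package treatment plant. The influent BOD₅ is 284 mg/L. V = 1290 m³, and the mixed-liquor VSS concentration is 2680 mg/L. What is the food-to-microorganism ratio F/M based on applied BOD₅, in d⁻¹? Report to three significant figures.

F/M ≈ 0.138 d⁻¹

F/M = applied load / biomass = Q·S₀/(V·X) = 1680 × 284 / (1290 × 2680) = 0.1380 d⁻¹.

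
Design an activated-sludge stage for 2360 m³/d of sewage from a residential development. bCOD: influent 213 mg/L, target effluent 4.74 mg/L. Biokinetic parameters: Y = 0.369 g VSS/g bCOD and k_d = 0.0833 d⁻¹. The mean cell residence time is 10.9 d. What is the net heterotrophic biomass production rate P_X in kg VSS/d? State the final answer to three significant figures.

P_X ≈ 95.1 kg VSS/d

Observed yield with endogenous decay: Y_obs = Y / (1 + k_d·θ_c) = 0.369 / (1 + 0.0833 × 10.9) = 0.369 / 1.908 = 0.1934 g VSS/g bCOD.
Substrate removed = Q·(S₀ − S) = 2360 m³/d × (213 − 4.74) g/m³ = 4.91×10^5 g/d = 491.5 kg/d.
Biomass produced: P_X = Y_obs·Q·ΔS = 0.1934 × 491.5 ≈ 95.05 kg VSS/d.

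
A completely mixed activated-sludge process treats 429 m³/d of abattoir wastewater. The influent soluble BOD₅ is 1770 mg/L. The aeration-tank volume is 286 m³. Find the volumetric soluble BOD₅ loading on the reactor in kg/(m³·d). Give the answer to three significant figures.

L_v ≈ 2.65 kg soluble BOD₅/(m³·d)

L_v = Q S₀ / V = 429 × 1770 × 10⁻³ / 286.0 = 2.655 kg/(m³·d).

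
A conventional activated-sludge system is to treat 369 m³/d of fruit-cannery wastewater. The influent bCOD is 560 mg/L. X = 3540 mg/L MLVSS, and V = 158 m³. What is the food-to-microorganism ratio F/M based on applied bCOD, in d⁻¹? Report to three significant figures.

F/M = Q·S₀ / (V·X) = 369 × 560 / (158.0 × 3540) = 0.3694 g bCOD·(g VSS·d)⁻¹.

F/M ≈ 0.369 d⁻¹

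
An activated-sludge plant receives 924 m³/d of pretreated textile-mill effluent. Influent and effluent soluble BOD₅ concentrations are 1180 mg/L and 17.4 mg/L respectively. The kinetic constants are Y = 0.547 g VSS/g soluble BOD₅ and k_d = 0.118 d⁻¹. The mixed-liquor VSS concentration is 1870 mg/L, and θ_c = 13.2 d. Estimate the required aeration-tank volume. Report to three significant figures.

From the SRT design equation V = Y Q (S₀−S) θ_c / [X (1 + k_d θ_c)] = 0.547 × 924 × (1180 − 17.4) × 13.2 / [1870 × (1 + 0.118 × 13.2)] = 7.76×10^6 / 4783 = 1622 m³.

V ≈ 1620 m³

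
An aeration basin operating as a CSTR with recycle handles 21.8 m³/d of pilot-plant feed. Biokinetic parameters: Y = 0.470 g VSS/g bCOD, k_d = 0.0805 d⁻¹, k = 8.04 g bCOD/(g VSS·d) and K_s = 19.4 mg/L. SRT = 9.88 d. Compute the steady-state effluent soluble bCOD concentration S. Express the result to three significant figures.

From the Monod/SRT balance for a CMAS, S = K_s·(1+k_d θ_c)/[θ_c·(Y k − k_d) − 1] = 19.4 × (1 + 0.0805 × 9.88) / [9.88 × (0.470 × 8.04 − 0.0805) − 1] = 34.83 / 35.54 = 0.9800 mg/L.

S ≈ 0.980 mg/L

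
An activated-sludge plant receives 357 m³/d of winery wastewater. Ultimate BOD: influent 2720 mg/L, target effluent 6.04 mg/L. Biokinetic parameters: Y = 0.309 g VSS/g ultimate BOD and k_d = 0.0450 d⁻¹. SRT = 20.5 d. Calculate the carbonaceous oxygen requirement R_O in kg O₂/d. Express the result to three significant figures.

The observed yield is Y_obs = Y/(1 + k_d·θ_c) = 0.309 / (1 + 0.0450 × 20.5) = 0.309 / 1.922 = 0.1607 g VSS per g ultimate BOD removed.
Q·(S₀ − S) = 357 × (2720 − 6.04) × 10⁻³ = 968.9 kg/d removed.
P_X = Y_obs·Q·(S₀ − S) = 0.1607 × 968.9 = 155.7 kg VSS/d.
R_O = Q·ΔS − 1.42 P_X = 968.9 − 221.1 = 747.8 kg O₂/d.

R_O ≈ 748 kg O₂/d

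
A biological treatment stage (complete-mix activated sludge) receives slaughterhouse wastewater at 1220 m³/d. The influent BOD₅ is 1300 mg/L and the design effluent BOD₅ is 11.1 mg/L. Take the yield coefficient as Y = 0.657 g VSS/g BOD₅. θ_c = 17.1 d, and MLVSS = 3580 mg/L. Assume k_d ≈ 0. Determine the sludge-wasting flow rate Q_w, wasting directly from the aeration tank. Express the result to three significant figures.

Q_w ≈ 289 m³/d

V·X = Y·Q·ΔS·θ_c gives V = 0.657 × 1220 × (1300 − 11.1) × 17.1 / 3580 = 4935 m³.
Wasting from the aeration tank: Q_w = V / θ_c = 4935 / 17.1 = 288.6 m³/d.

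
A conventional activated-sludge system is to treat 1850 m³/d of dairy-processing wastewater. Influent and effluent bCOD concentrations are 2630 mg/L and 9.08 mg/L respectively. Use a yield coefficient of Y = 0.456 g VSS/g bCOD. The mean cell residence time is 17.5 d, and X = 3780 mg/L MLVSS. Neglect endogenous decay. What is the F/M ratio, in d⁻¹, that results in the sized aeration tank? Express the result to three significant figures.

F/M ≈ 0.126 d⁻¹

With k_d = 0 the design equation reduces to V = Y Q (S₀−S) θ_c / X = 0.456 × 1850 × (2630 − 9.08) × 17.5 / 3780 = 10236 m³.
F/M = applied load / biomass = Q·S₀/(V·X) = 1850 × 2630 / (10236 × 3780) = 0.1257 d⁻¹.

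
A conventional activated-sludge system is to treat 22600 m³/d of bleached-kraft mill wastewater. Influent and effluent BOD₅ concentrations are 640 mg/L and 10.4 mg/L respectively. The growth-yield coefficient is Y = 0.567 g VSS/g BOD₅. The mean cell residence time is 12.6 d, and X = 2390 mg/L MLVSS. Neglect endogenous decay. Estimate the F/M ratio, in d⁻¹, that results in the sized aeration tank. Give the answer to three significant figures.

F/M ≈ 0.142 d⁻¹

With k_d = 0 the design equation reduces to V = Y Q (S₀−S) θ_c / X = 0.567 × 22600 × (640 − 10.4) × 12.6 / 2390 = 42533 m³.
Food-to-microorganism ratio F/M = Q S₀ / (V X) = 22600 × 640 / (42533 × 2390) = 0.1423 d⁻¹.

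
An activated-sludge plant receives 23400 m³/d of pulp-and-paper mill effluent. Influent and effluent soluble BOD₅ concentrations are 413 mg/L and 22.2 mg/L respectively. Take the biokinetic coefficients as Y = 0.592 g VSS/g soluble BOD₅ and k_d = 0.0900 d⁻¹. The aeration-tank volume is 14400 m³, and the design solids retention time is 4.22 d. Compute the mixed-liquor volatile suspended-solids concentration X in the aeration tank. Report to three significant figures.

Solving the biomass balance for X: X = Y Q (S₀−S) θ_c / [V (1+k_d θ_c)] = 0.592 × 23400 × (413 − 22.2) × 4.22 / [14400 × (1 + 0.0900 × 4.22)] = 1150 mg/L.

X ≈ 1150 mg/L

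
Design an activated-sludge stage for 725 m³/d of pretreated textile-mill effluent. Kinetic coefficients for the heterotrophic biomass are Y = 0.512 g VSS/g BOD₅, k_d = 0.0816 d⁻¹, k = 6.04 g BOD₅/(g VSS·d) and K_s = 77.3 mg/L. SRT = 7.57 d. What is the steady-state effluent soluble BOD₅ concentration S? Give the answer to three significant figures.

S ≈ 5.74 mg/L

For a completely mixed reactor with recycle the Lawrence–McCarty relation gives S = K_s·(1 + k_d·θ_c) / [θ_c·(Y·k − k_d) − 1] = 77.3 × (1 + 0.0816 × 7.57) / [7.57 × (0.512 × 6.04 − 0.0816) − 1] = 125.0 / 21.79 = 5.738 mg/L.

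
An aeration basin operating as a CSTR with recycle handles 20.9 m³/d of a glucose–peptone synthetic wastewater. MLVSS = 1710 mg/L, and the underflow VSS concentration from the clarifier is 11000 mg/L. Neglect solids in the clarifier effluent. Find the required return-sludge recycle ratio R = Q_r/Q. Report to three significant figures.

Mass balance around the secondary clarifier (neglecting effluent solids): R = X / (X_r − X) = 1710 / (11000 − 1710) = 0.1841.

R ≈ 0.184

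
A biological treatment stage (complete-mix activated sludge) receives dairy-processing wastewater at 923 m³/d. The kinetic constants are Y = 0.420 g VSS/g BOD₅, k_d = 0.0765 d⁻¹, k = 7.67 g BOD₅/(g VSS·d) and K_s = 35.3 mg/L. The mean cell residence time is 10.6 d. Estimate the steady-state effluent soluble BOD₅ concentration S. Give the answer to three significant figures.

From the Monod/SRT balance for a CMAS, S = K_s·(1+k_d θ_c)/[θ_c·(Y k − k_d) − 1] = 35.3 × (1 + 0.0765 × 10.6) / [10.6 × (0.420 × 7.67 − 0.0765) − 1] = 63.92 / 32.34 = 1.977 mg/L.

S ≈ 1.98 mg/L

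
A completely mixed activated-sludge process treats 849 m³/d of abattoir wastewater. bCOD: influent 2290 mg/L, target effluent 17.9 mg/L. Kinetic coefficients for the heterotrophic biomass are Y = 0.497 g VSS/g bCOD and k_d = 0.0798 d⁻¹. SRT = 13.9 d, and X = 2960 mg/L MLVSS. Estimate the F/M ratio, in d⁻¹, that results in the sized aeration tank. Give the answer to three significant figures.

F/M ≈ 0.308 d⁻¹

Rearranging the biomass balance for a CMAS with decay, V = Y·Q·ΔS·θ_c / [X·(1+k_d θ_c)] = 0.497 × 849 × (2290 − 17.9) × 13.9 / [2960 × (1 + 0.0798 × 13.9)] = 1.33×10^7 / 6243 = 2134 m³.
Food-to-microorganism ratio F/M = Q S₀ / (V X) = 849 × 2290 / (2134 × 2960) = 0.3077 d⁻¹.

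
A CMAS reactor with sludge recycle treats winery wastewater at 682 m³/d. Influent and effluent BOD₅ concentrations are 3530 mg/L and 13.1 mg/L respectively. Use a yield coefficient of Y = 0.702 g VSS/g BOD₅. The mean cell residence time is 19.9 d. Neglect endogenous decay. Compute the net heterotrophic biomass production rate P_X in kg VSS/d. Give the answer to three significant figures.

P_X ≈ 1680 kg VSS/d

No decay correction is needed, so Y_obs = Y = 0.702.
Q·(S₀ − S) = 682 × (3530 − 13.1) × 10⁻³ = 2399 kg/d removed.
P_X = Y_obs · Q(S₀ − S) = 0.7020 × 2399 = 1684 kg VSS/d.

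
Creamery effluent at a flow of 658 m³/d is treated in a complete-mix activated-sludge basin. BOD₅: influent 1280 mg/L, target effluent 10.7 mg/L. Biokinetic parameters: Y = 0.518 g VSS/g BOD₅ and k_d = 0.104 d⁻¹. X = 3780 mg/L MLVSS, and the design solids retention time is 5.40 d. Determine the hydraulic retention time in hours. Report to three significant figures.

τ ≈ 14.4 h

From the SRT design equation V = Y Q (S₀−S) θ_c / [X (1 + k_d θ_c)] = 0.518 × 658 × (1280 − 10.7) × 5.40 / [3780 × (1 + 0.104 × 5.40)] = 2.34×10^6 / 5903 = 395.8 m³.
HRT = V/Q = 395.8 m³ / 658 m³·d⁻¹ = 0.6015 d × 24 = 14.44 h.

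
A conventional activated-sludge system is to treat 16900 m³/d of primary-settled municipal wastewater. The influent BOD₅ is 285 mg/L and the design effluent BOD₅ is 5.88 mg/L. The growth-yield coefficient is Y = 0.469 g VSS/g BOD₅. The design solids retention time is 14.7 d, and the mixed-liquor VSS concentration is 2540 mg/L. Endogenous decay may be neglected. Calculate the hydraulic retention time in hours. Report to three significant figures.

τ ≈ 18.2 h

Biomass mass balance (decay neglected): V·X = Y·Q·(S₀ − S)·θ_c, so V = 0.469 × 16900 × (285 − 5.88) × 14.7 / 2540 = 12804 m³.
Hydraulic retention time τ = V/Q = 12804 / 16900 = 0.7576 d = 18.18 h.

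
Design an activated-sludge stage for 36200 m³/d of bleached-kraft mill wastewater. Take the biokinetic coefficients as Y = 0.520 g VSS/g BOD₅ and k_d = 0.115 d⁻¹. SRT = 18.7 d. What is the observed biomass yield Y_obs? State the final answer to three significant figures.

Y_obs ≈ 0.165 g VSS/g BOD₅

Correct the yield for decay: Y_obs = Y/(1 + k_d θ_c) = 0.520 / (1 + 0.115 × 18.7) = 0.520 / 3.151 = 0.1651.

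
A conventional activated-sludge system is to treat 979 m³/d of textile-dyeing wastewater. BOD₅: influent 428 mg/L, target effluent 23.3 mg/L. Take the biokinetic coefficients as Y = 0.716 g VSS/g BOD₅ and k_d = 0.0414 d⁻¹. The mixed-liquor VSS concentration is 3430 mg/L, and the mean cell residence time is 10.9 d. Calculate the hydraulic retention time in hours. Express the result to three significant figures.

τ ≈ 15.2 h

Rearranging the biomass balance for a CMAS with decay, V = Y·Q·ΔS·θ_c / [X·(1+k_d θ_c)] = 0.716 × 979 × (428 − 23.3) × 10.9 / [3430 × (1 + 0.0414 × 10.9)] = 3.09×10^6 / 4978 = 621.2 m³.
HRT = V/Q = 621.2 m³ / 979 m³·d⁻¹ = 0.6345 d × 24 = 15.23 h.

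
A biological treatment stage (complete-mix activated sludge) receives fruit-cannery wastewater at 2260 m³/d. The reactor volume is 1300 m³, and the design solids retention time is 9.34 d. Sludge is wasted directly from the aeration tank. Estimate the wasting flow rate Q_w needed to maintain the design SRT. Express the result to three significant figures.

Wasting from the aeration tank: Q_w = V / θ_c = 1300 / 9.34 = 139.2 m³/d.

Q_w ≈ 139 m³/d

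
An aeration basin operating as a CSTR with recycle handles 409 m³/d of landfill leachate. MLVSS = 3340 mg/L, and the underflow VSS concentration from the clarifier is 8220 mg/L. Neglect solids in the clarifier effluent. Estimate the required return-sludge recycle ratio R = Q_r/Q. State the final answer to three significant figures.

R = Q_r/Q = X/(X_r − X) = 3340 / (8220 − 3340) = 0.6844.

R ≈ 0.684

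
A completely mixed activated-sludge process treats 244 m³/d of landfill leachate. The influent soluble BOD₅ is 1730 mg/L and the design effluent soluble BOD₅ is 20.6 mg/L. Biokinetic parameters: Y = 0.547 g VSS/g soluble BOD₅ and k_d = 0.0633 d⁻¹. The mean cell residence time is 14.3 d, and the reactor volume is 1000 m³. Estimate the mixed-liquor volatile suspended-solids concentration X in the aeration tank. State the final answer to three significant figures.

Solving the biomass balance for X: X = Y Q (S₀−S) θ_c / [V (1+k_d θ_c)] = 0.547 × 244 × (1730 − 20.6) × 14.3 / [1000 × (1 + 0.0633 × 14.3)] = 1712 mg/L.

X ≈ 1710 mg/L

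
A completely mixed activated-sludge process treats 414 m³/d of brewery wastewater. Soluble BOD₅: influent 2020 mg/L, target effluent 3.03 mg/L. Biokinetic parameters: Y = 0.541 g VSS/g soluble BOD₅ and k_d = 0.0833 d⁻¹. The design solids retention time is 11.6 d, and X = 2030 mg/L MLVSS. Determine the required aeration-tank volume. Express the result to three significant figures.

Steady-state biomass mass balance: V·X·(1 + k_d·θ_c) = Y·Q·(S₀ − S)·θ_c, so V = 0.541 × 414 × (2020 − 3.03) × 11.6 / [2030 × (1 + 0.0833 × 11.6)] = 5.24×10^6 / 3992 = 1313 m³.

V ≈ 1310 m³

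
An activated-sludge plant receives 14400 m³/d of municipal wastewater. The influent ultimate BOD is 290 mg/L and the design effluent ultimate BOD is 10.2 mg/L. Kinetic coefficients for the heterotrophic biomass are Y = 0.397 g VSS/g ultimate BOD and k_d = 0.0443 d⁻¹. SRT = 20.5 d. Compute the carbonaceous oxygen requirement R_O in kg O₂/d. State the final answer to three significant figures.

R_O ≈ 2840 kg O₂/d

Observed yield with endogenous decay: Y_obs = Y / (1 + k_d·θ_c) = 0.397 / (1 + 0.0443 × 20.5) = 0.397 / 1.908 = 0.2081 g VSS/g ultimate BOD.
ΔS = 290 − 10.2 = 279.8 mg/L, so the substrate removal rate is 14400 × 279.8/1000 = 4029 kg ultimate BOD/d.
Biomass synthesised: P_X = Y_obs × 4029 = 838.3 kg VSS/d.
R_O = Q·ΔS − 1.42 P_X = 4029 − 1190 = 2839 kg O₂/d.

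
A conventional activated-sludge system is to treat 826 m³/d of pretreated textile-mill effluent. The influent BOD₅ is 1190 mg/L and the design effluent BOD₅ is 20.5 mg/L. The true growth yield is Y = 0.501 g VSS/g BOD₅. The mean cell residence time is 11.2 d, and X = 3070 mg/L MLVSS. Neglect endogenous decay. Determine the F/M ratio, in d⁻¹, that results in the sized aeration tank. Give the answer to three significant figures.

Biomass mass balance (decay neglected): V·X = Y·Q·(S₀ − S)·θ_c, so V = 0.501 × 826 × (1190 − 20.5) × 11.2 / 3070 = 1766 m³.
F/M = applied load / biomass = Q·S₀/(V·X) = 826 × 1190 / (1766 × 3070) = 0.1813 d⁻¹.

F/M ≈ 0.181 d⁻¹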